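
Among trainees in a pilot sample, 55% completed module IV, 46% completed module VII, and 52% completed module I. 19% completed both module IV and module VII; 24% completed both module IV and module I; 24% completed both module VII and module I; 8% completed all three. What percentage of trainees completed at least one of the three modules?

94%

Using inclusion–exclusion:
P(at least one) = 55 + 46 + 52 − 19 − 24 − 24 + 8 = 94%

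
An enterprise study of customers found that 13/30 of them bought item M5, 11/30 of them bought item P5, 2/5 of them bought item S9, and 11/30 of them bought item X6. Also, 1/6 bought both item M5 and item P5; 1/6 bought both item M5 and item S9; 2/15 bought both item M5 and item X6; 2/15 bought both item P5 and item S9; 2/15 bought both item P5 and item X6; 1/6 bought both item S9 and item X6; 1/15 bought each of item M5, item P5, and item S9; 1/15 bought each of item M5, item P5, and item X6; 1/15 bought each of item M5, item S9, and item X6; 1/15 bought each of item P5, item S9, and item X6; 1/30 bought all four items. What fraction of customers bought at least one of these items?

9/10

Inclusion–exclusion gives
P(≥1) = 13/30 + 11/30 + 2/5 + 11/30 − 1/6 − 1/6 − 2/15 − 2/15 − 2/15 − 1/6 + 1/15 + 1/15 + 1/15 + 1/15 − 1/30 = 9/10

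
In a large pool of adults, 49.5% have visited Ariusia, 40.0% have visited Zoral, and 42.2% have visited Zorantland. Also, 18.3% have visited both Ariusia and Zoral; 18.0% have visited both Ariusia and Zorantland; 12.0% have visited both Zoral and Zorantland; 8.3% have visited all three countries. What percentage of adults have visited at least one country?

91.7%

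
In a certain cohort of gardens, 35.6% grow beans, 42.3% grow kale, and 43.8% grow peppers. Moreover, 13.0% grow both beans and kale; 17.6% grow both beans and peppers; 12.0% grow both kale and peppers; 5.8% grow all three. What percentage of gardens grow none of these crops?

15.1%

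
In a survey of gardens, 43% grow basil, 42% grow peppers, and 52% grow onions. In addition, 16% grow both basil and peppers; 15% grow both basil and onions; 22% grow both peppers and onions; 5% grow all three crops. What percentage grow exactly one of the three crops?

46%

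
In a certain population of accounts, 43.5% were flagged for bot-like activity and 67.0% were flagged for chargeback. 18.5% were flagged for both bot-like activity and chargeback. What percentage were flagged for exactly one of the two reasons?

P(exactly one) = 43.5 + 67.0 − 2·18.5 = 73.5%

73.5%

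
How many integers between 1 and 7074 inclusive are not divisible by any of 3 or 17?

4438

By inclusion-exclusion,
floor(7074/3) + floor(7074/17) − floor(7074/51) = 2358 + 416 − 138 = 2636
7074 − 2636 = 4438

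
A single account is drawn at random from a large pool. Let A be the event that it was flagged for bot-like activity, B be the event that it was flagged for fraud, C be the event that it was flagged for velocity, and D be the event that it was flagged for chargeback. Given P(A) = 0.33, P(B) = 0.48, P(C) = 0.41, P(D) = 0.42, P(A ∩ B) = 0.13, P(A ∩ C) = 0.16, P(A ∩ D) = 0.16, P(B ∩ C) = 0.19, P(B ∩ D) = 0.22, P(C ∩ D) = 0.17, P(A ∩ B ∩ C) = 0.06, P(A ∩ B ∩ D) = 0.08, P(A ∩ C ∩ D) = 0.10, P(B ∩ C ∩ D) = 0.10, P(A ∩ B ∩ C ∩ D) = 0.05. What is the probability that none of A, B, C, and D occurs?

Using inclusion–exclusion:
P(A ∪ B ∪ C ∪ D) = 0.33 + 0.48 + 0.41 + 0.42 − 0.13 − 0.16 − 0.16 − 0.19 − 0.22 − 0.17 + 0.06 + 0.08 + 0.10 + 0.10 − 0.05 = 0.90
P(none) = 1 − 0.90 = 0.10

0.10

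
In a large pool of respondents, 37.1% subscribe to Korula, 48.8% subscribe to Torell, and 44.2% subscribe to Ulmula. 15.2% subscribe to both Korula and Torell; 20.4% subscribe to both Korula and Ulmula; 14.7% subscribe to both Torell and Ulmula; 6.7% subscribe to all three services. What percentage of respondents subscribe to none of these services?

Apply inclusion-exclusion:
P(at least one) = 37.1 + 48.8 + 44.2 − 15.2 − 20.4 − 14.7 + 6.7 = 86.5%
P(none) = 100% − 86.5% = 13.5%

13.5%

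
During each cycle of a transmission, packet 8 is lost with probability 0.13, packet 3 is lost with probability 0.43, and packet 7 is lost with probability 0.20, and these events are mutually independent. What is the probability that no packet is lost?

P(none) = (1 − 0.13) × (1 − 0.43) × (1 − 0.20) = 0.87 × 0.57 × 0.80 = 0.39672

0.39672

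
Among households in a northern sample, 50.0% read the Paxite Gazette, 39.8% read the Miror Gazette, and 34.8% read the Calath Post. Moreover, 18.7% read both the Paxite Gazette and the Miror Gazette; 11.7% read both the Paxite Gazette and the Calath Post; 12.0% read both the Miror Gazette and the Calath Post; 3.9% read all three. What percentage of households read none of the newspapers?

13.9%

Using inclusion–exclusion:
P(at least one) = 50.0 + 39.8 + 34.8 − 18.7 − 11.7 − 12.0 + 3.9 = 86.1%
P(none) = 100% − 86.1% = 13.9%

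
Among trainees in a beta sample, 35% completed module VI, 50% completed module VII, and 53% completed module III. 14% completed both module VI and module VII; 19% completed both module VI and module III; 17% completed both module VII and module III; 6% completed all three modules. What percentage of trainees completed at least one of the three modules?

94%

P(union) = 35 + 50 + 53 − 14 − 19 − 17 + 6 = 94%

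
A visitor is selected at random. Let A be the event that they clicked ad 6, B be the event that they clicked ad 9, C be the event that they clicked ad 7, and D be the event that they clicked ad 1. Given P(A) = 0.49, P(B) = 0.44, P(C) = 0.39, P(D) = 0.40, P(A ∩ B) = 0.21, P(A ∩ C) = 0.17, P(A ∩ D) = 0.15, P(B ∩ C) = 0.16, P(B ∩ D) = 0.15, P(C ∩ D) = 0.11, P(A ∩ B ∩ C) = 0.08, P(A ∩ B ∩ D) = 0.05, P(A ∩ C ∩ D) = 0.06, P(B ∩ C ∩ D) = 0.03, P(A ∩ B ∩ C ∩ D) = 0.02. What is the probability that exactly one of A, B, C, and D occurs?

0.40

Using the inclusion–exclusion count for exactly one event:
P(exactly one) = 0.49 + 0.44 + 0.39 + 0.40 − 2·0.21 − 2·0.17 − 2·0.15 − 2·0.16 − 2·0.15 − 2·0.11 + 3·0.08 + 3·0.05 + 3·0.06 + 3·0.03 − 4·0.02 = 0.40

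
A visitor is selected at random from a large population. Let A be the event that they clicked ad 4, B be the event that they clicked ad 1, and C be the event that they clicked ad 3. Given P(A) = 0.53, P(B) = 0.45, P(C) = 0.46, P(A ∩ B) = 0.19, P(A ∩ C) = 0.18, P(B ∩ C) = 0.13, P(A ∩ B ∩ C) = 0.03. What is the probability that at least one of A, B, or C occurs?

0.97

P(A ∪ B ∪ C) = 0.53 + 0.45 + 0.46 − 0.19 − 0.18 − 0.13 + 0.03 = 0.97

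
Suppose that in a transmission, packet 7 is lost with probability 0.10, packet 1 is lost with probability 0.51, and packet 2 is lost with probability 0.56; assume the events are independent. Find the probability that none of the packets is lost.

Independence gives P(none) = ∏(1 − pᵢ).
P(none) = (1 − 0.10) × (1 − 0.51) × (1 − 0.56) = 0.90 × 0.49 × 0.44 = 0.19404

0.19404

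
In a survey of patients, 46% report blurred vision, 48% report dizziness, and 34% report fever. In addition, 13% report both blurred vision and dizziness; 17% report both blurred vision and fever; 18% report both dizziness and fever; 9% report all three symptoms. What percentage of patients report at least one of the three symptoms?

Apply inclusion-exclusion:
P(union) = 46 + 48 + 34 − 13 − 17 − 18 + 9 = 89%

89%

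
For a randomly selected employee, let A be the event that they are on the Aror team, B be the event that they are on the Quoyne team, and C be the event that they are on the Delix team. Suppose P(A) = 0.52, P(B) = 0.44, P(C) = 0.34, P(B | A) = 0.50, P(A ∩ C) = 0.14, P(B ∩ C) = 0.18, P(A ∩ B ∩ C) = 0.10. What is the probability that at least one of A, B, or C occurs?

0.82

P(A ∩ B) = P(A)·P(B|A) = 0.52 × 0.50 = 0.26
P(A ∪ B ∪ C) = 0.52 + 0.44 + 0.34 − 0.26 − 0.14 − 0.18 + 0.10 = 0.82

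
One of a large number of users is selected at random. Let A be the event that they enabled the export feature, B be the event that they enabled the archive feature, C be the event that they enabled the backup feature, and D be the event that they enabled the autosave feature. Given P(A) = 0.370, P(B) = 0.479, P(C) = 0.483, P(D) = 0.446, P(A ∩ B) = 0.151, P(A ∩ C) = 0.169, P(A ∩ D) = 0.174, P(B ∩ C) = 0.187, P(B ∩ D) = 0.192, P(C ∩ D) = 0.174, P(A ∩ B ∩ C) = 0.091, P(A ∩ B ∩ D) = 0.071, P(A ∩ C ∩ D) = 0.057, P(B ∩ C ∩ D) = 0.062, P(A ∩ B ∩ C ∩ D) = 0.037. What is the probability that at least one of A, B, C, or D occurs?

0.975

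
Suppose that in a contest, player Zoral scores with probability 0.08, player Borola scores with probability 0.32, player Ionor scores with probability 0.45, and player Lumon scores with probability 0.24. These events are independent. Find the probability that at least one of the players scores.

P(none) = (1 − 0.08) × (1 − 0.32) × (1 − 0.45) × (1 − 0.24) = 0.92 × 0.68 × 0.55 × 0.76 = 0.2615008
P(at least one) = 1 − 0.2615008 = 0.7384992

0.7384992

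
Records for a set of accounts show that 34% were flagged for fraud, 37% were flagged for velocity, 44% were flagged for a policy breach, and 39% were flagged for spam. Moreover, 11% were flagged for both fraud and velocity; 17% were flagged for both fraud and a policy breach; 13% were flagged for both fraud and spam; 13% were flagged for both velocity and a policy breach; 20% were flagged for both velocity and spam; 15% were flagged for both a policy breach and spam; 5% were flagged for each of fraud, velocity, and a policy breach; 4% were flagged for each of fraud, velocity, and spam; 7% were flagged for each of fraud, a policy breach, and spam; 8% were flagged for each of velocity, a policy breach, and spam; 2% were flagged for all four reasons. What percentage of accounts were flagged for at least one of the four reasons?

87%

By inclusion-exclusion,
P(union) = 34 + 37 + 44 + 39 − 11 − 17 − 13 − 13 − 20 − 15 + 5 + 4 + 7 + 8 − 2 = 87%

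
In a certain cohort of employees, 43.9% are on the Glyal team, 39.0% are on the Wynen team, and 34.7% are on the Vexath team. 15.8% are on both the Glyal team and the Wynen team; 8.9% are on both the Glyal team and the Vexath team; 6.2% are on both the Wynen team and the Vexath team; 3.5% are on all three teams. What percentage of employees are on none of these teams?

9.8%

P(≥1) = 43.9 + 39.0 + 34.7 − 15.8 − 8.9 − 6.2 + 3.5 = 90.2%
P(none) = 100% − 90.2% = 9.8%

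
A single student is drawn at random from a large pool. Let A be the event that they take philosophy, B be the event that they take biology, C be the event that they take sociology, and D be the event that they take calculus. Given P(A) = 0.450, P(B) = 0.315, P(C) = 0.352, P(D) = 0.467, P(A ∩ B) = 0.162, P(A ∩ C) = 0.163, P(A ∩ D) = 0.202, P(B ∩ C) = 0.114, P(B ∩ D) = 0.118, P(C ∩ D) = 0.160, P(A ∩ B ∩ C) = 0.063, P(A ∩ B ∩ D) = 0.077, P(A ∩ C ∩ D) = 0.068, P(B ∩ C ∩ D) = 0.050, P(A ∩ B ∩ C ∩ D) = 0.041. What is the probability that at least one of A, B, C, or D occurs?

0.882

By inclusion-exclusion,
P(A ∪ B ∪ C ∪ D) = 0.450 + 0.315 + 0.352 + 0.467 − 0.162 − 0.163 − 0.202 − 0.114 − 0.118 − 0.160 + 0.063 + 0.077 + 0.068 + 0.050 − 0.041 = 0.882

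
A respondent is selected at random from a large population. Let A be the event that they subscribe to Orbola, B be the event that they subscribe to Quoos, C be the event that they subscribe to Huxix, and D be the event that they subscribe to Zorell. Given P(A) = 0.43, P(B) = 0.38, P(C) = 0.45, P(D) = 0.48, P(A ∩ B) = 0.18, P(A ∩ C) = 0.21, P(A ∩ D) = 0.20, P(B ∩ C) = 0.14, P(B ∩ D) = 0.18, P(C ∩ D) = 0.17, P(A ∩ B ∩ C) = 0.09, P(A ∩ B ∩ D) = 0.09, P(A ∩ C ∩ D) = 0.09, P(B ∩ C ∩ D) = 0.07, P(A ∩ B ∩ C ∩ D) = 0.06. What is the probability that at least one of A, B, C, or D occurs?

0.94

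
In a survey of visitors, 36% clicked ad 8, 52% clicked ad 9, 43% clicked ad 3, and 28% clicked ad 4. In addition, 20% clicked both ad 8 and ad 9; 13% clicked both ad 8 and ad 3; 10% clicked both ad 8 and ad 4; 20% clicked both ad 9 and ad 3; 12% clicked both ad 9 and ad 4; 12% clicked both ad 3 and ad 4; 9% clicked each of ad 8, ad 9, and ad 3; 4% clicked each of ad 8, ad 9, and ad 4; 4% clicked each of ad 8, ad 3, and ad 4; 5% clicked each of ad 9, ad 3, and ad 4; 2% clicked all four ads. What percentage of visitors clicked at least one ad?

92%

By inclusion-exclusion,
P(≥1) = 36 + 52 + 43 + 28 − 20 − 13 − 10 − 20 − 12 − 12 + 9 + 4 + 4 + 5 − 2 = 92%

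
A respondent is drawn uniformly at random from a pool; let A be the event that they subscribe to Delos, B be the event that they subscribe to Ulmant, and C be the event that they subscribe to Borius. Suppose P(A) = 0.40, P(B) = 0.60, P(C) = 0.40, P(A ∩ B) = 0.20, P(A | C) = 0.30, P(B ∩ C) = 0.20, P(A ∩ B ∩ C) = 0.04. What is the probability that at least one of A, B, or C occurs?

P(A ∩ C) = P(C)·P(A|C) = 0.40 × 0.30 = 0.12
P(A ∪ B ∪ C) = 0.40 + 0.60 + 0.40 − 0.20 − 0.12 − 0.20 + 0.04 = 0.92

0.92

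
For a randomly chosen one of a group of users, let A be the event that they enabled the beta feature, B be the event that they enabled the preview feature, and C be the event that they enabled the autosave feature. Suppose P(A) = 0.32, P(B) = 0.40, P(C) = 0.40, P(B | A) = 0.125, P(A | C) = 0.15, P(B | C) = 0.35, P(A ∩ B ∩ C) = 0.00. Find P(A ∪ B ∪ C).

0.88

P(A ∩ B) = P(A)·P(B|A) = 0.32 × 0.125 = 0.04
P(A ∩ C) = P(C)·P(A|C) = 0.40 × 0.15 = 0.06
P(B ∩ C) = P(C)·P(B|C) = 0.40 × 0.35 = 0.14
Using inclusion–exclusion:
P(A ∪ B ∪ C) = 0.32 + 0.40 + 0.40 − 0.04 − 0.06 − 0.14 + 0.00 = 0.88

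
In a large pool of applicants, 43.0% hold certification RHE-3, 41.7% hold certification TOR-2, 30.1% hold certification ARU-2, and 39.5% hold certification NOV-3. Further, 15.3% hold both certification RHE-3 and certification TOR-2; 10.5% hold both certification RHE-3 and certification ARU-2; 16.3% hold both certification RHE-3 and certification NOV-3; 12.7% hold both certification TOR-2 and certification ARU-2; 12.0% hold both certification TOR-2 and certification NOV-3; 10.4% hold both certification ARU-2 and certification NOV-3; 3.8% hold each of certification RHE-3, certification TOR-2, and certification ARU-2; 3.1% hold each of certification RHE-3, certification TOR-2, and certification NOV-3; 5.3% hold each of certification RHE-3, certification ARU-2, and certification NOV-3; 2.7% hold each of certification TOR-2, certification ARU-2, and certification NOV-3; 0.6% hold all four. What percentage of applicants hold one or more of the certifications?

By inclusion–exclusion:
P(union) = 43.0 + 41.7 + 30.1 + 39.5 − 15.3 − 10.5 − 16.3 − 12.7 − 12.0 − 10.4 + 3.8 + 3.1 + 5.3 + 2.7 − 0.6 = 91.4%

91.4%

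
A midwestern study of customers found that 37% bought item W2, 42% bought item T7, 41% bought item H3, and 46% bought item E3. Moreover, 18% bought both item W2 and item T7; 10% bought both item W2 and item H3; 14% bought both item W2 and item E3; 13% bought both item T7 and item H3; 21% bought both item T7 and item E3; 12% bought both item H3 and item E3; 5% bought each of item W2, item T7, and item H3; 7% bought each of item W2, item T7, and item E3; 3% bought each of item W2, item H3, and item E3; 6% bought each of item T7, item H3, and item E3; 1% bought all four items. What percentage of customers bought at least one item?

P(union) = 37 + 42 + 41 + 46 − 18 − 10 − 14 − 13 − 21 − 12 + 5 + 7 + 3 + 6 − 1 = 98%

98%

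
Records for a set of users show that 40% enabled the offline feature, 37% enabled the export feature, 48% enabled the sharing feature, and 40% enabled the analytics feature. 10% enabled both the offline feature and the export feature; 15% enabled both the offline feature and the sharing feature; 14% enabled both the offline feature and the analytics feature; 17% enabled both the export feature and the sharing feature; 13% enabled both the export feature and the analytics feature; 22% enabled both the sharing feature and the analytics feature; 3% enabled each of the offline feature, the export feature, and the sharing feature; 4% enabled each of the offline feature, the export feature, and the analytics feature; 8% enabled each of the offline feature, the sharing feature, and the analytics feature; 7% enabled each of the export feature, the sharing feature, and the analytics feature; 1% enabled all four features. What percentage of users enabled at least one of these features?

95%

Using inclusion–exclusion:
P(≥1) = 40 + 37 + 48 + 40 − 10 − 15 − 14 − 17 − 13 − 22 + 3 + 4 + 8 + 7 − 1 = 95%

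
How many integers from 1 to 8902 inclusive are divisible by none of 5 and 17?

6703

By inclusion–exclusion:
floor(8902/5) + floor(8902/17) − floor(8902/85) = 1780 + 523 − 104 = 2199
8902 − 2199 = 6703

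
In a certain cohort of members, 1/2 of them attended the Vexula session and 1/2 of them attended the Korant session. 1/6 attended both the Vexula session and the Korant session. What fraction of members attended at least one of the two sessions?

5/6

Inclusion–exclusion gives
P(at least one) = 1/2 + 1/2 − 1/6 = 5/6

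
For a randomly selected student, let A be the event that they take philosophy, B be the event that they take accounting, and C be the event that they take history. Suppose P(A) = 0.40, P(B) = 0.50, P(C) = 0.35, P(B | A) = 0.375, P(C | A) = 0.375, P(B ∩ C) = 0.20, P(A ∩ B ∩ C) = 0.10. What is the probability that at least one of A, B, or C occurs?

0.85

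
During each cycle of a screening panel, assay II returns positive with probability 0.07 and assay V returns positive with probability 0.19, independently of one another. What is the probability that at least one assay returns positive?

0.2467

P(none) = (1 − 0.07) × (1 − 0.19) = 0.93 × 0.81 = 0.7533
P(at least one) = 1 − 0.7533 = 0.2467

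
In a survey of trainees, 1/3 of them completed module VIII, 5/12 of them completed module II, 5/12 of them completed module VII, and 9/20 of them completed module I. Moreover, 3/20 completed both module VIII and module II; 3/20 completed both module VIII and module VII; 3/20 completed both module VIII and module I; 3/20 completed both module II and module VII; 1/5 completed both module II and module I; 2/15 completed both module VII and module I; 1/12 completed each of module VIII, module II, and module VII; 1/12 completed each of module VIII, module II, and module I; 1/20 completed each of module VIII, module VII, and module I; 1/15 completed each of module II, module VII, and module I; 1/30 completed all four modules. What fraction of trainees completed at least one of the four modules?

14/15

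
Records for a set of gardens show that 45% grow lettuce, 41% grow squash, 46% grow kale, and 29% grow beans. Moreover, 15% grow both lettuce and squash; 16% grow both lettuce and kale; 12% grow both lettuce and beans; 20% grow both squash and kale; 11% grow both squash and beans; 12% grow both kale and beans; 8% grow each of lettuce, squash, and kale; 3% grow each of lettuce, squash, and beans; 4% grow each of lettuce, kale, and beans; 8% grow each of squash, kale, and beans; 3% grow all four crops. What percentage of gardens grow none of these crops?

P(≥1) = 45 + 41 + 46 + 29 − 15 − 16 − 12 − 20 − 11 − 12 + 8 + 3 + 4 + 8 − 3 = 95%
P(none) = 100% − 95% = 5%

5%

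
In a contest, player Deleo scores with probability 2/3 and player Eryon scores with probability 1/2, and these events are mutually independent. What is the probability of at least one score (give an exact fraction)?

5/6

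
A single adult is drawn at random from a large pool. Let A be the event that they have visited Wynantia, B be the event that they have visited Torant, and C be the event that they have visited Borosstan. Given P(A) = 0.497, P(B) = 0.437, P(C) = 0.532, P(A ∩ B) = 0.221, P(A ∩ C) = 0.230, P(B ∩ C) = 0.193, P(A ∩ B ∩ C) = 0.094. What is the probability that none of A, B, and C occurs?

By inclusion-exclusion,
P(A ∪ B ∪ C) = 0.497 + 0.437 + 0.532 − 0.221 − 0.230 − 0.193 + 0.094 = 0.916
P(none) = 1 − 0.916 = 0.084

0.084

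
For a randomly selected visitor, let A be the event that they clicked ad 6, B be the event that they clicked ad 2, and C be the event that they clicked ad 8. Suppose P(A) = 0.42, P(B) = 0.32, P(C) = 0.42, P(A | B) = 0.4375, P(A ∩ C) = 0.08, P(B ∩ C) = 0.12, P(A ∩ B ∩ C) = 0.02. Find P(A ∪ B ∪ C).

0.84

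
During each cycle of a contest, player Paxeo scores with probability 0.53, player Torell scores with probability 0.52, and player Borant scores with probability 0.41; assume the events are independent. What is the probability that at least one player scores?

P(none) = (1 − 0.53) × (1 − 0.52) × (1 − 0.41) = 0.47 × 0.48 × 0.59 = 0.133104
P(at least one) = 1 − 0.133104 = 0.866896

0.866896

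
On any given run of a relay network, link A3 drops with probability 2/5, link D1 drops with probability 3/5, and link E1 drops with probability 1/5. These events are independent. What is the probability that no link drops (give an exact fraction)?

Independence gives P(none) = ∏(1 − pᵢ).
P(none) = (1 − 2/5) × (1 − 3/5) × (1 − 1/5) = 3/5 × 2/5 × 4/5 = 24/125

24/125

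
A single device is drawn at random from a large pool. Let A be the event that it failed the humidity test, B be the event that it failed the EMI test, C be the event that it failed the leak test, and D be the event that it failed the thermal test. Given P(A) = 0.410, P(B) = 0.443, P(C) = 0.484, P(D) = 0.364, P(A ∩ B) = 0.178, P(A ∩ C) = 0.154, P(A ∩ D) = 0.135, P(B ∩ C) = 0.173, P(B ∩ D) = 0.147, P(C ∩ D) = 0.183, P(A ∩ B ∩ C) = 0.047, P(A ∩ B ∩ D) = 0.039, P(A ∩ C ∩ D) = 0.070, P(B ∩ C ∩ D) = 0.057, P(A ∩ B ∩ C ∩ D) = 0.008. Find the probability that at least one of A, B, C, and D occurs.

P(A ∪ B ∪ C ∪ D) = 0.410 + 0.443 + 0.484 + 0.364 − 0.178 − 0.154 − 0.135 − 0.173 − 0.147 − 0.183 + 0.047 + 0.039 + 0.070 + 0.057 − 0.008 = 0.936

0.936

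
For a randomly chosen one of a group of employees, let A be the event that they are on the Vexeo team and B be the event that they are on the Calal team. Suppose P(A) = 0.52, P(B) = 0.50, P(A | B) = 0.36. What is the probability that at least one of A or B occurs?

P(A ∩ B) = P(B)·P(A|B) = 0.50 × 0.36 = 0.18
P(A ∪ B) = 0.52 + 0.50 − 0.18 = 0.84

0.84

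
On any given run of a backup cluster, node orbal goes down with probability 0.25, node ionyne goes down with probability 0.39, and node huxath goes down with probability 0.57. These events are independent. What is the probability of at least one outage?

P(none) = (1 − 0.25) × (1 − 0.39) × (1 − 0.57) = 0.75 × 0.61 × 0.43 = 0.196725
P(at least one) = 1 − 0.196725 = 0.803275

0.803275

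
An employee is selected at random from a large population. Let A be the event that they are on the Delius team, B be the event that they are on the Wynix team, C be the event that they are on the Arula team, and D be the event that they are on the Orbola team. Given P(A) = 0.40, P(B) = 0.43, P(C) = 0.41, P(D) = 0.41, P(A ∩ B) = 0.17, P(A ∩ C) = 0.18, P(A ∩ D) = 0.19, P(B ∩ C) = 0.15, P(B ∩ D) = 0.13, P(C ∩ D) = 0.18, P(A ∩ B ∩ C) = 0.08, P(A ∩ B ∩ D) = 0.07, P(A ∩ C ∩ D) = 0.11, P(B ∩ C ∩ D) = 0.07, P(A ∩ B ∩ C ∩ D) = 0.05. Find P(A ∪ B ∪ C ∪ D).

0.93

P(A ∪ B ∪ C ∪ D) = 0.40 + 0.43 + 0.41 + 0.41 − 0.17 − 0.18 − 0.19 − 0.15 − 0.13 − 0.18 + 0.08 + 0.07 + 0.11 + 0.07 − 0.05 = 0.93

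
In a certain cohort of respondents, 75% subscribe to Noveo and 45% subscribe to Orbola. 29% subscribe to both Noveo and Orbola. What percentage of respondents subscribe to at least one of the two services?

P(at least one) = 75 + 45 − 29 = 91%

91%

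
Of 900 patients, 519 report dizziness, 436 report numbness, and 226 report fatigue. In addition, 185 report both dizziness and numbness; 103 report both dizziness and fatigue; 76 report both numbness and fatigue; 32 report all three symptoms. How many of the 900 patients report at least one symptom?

849

Using inclusion–exclusion:
N(≥1) = 519 + 436 + 226 − 185 − 103 − 76 + 32 = 849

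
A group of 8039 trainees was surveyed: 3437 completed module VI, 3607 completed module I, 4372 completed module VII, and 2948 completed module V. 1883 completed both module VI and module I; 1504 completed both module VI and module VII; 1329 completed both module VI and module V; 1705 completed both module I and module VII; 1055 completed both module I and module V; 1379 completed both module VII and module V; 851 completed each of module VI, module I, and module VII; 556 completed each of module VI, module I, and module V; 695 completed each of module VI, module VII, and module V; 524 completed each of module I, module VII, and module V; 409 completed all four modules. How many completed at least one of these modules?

Inclusion–exclusion gives
|union| = 3437 + 3607 + 4372 + 2948 − 1883 − 1504 − 1329 − 1705 − 1055 − 1379 + 851 + 556 + 695 + 524 − 409 = 7726

7726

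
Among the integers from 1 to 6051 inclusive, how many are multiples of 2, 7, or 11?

3693

Apply inclusion-exclusion:
3025 + 864 + 550 − 432 − 275 − 78 + 39 = 3693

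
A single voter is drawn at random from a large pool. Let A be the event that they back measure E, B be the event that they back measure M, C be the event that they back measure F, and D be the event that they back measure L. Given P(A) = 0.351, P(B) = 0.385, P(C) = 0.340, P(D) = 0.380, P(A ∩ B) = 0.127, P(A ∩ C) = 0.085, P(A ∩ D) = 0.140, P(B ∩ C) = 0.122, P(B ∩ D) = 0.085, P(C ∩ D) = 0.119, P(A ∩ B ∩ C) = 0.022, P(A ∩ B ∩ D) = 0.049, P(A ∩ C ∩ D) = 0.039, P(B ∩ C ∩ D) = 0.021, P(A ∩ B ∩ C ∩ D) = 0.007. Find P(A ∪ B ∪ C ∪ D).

0.902

P(A ∪ B ∪ C ∪ D) = 0.351 + 0.385 + 0.340 + 0.380 − 0.127 − 0.085 − 0.140 − 0.122 − 0.085 − 0.119 + 0.022 + 0.049 + 0.039 + 0.021 − 0.007 = 0.902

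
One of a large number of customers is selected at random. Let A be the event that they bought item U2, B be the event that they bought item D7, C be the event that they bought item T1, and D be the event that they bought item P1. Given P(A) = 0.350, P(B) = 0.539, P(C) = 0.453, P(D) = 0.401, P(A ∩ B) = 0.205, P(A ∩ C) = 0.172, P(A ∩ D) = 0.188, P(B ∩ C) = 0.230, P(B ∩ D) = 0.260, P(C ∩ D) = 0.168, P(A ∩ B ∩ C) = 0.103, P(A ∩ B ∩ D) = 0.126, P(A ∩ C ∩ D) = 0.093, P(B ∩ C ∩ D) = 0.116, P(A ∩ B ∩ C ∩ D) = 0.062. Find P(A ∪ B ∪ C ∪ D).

0.896

P(A ∪ B ∪ C ∪ D) = 0.350 + 0.539 + 0.453 + 0.401 − 0.205 − 0.172 − 0.188 − 0.230 − 0.260 − 0.168 + 0.103 + 0.126 + 0.093 + 0.116 − 0.062 = 0.896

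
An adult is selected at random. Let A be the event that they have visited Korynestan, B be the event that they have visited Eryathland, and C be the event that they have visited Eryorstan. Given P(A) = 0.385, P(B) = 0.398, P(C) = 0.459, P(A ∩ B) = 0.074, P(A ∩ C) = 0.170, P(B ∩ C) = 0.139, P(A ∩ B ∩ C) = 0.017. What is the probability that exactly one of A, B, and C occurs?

P(exactly one) = 0.385 + 0.398 + 0.459 − 2·0.074 − 2·0.170 − 2·0.139 + 3·0.017 = 0.527

0.527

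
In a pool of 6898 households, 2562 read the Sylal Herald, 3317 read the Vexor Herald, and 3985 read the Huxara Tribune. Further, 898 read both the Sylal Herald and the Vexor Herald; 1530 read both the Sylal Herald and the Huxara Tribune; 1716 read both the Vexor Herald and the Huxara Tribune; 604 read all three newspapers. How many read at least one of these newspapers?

6324

N(≥1) = 2562 + 3317 + 3985 − 898 − 1530 − 1716 + 604 = 6324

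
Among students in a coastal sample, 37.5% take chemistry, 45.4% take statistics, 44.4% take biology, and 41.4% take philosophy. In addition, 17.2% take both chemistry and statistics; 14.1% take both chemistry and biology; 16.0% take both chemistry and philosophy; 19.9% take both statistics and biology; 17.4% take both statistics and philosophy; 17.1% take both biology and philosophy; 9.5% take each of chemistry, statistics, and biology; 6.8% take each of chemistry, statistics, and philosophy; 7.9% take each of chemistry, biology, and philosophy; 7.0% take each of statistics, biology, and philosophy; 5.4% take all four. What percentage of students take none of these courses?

7.2%

Apply inclusion-exclusion:
P(≥1) = 37.5 + 45.4 + 44.4 + 41.4 − 17.2 − 14.1 − 16.0 − 19.9 − 17.4 − 17.1 + 9.5 + 6.8 + 7.9 + 7.0 − 5.4 = 92.8%
P(none) = 100% − 92.8% = 7.2%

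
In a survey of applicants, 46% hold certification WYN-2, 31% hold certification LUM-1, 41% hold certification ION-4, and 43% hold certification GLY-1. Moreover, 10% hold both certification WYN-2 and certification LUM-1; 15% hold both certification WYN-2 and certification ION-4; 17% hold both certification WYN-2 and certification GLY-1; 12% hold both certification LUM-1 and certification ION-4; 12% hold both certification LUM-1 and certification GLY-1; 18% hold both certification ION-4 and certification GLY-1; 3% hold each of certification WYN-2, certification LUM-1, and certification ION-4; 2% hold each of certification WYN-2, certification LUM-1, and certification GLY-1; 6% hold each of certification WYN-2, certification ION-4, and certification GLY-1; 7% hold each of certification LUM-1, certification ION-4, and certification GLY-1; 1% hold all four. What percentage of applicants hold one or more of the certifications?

Apply inclusion-exclusion:
P(at least one) = 46 + 31 + 41 + 43 − 10 − 15 − 17 − 12 − 12 − 18 + 3 + 2 + 6 + 7 − 1 = 94%

94%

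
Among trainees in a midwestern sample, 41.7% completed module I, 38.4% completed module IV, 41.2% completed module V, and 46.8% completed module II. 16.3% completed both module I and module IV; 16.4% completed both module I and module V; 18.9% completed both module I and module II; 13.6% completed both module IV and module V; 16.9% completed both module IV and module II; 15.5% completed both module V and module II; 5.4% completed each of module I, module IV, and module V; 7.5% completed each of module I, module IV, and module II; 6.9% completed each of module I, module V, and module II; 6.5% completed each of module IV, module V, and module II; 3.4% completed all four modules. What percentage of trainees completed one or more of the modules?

93.4%

P(at least one) = 41.7 + 38.4 + 41.2 + 46.8 − 16.3 − 16.4 − 18.9 − 13.6 − 16.9 − 15.5 + 5.4 + 7.5 + 6.9 + 6.5 − 3.4 = 93.4%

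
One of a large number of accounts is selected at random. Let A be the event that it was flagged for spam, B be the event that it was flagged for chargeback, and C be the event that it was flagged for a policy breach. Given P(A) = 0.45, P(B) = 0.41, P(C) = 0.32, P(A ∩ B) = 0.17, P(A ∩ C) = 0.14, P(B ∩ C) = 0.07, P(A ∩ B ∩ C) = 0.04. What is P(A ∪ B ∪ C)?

0.84

Apply inclusion-exclusion:
P(A ∪ B ∪ C) = 0.45 + 0.41 + 0.32 − 0.17 − 0.14 − 0.07 + 0.04 = 0.84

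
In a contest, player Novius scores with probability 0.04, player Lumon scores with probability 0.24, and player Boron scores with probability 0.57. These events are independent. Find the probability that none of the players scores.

0.313728

Since the events are independent, P(none) is the product of the individual non-occurrence probabilities.
P(none) = (1 − 0.04) × (1 − 0.24) × (1 − 0.57) = 0.96 × 0.76 × 0.43 = 0.313728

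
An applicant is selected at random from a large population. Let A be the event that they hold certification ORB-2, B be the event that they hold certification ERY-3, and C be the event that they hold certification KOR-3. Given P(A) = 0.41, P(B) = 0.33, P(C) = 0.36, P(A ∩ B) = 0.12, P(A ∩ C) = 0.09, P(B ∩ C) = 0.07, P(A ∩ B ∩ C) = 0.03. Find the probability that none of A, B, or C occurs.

0.15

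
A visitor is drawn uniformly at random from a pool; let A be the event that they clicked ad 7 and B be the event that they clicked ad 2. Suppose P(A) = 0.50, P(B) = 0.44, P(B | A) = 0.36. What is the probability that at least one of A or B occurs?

P(A ∩ B) = P(A)·P(B|A) = 0.50 × 0.36 = 0.18
By inclusion-exclusion,
P(A ∪ B) = 0.50 + 0.44 − 0.18 = 0.76

0.76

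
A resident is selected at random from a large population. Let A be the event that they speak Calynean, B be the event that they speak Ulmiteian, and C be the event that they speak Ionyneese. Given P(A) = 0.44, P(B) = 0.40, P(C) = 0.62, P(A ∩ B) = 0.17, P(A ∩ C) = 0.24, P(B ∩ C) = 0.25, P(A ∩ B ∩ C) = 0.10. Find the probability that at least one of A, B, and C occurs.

P(A ∪ B ∪ C) = 0.44 + 0.40 + 0.62 − 0.17 − 0.24 − 0.25 + 0.10 = 0.90

0.90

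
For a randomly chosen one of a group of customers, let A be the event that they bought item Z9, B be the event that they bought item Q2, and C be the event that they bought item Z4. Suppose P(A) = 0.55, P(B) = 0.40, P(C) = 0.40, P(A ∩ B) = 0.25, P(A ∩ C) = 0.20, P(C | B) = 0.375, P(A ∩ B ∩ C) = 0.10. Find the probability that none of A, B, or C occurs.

P(B ∩ C) = P(B)·P(C|B) = 0.40 × 0.375 = 0.15
P(A ∪ B ∪ C) = 0.55 + 0.40 + 0.40 − 0.25 − 0.20 − 0.15 + 0.10 = 0.85
P(none) = 1 − 0.85 = 0.15

0.15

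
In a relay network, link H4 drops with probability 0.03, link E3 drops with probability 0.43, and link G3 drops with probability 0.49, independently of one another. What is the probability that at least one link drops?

P(none) = (1 − 0.03) × (1 − 0.43) × (1 − 0.49) = 0.97 × 0.57 × 0.51 = 0.281979
P(at least one) = 1 − 0.281979 = 0.718021

0.718021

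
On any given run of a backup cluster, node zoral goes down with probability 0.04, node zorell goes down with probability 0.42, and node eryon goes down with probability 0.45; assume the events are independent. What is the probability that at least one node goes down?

0.69376

Since the events are independent, P(none) is the product of the individual non-occurrence probabilities.
P(none) = (1 − 0.04) × (1 − 0.42) × (1 − 0.45) = 0.96 × 0.58 × 0.55 = 0.30624
P(at least one) = 1 − 0.30624 = 0.69376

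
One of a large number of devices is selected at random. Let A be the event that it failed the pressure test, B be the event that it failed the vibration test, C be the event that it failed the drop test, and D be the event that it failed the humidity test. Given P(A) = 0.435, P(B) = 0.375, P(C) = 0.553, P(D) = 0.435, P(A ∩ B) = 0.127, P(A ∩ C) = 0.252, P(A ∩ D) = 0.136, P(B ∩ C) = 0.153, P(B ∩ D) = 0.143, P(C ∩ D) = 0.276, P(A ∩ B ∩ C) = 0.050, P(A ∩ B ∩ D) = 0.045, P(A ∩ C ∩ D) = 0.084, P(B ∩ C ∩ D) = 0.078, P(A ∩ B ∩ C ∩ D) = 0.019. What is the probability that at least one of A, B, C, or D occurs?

Inclusion–exclusion gives
P(A ∪ B ∪ C ∪ D) = 0.435 + 0.375 + 0.553 + 0.435 − 0.127 − 0.252 − 0.136 − 0.153 − 0.143 − 0.276 + 0.050 + 0.045 + 0.084 + 0.078 − 0.019 = 0.949

0.949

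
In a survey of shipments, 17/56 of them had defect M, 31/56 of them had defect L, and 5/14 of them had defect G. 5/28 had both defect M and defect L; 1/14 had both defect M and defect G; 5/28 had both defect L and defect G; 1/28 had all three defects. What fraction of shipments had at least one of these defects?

23/28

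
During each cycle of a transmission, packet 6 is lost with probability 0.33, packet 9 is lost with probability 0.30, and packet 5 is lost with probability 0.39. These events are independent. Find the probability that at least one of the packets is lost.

P(none) = (1 − 0.33) × (1 − 0.30) × (1 − 0.39) = 0.67 × 0.70 × 0.61 = 0.28609
P(at least one) = 1 − 0.28609 = 0.71391

0.71391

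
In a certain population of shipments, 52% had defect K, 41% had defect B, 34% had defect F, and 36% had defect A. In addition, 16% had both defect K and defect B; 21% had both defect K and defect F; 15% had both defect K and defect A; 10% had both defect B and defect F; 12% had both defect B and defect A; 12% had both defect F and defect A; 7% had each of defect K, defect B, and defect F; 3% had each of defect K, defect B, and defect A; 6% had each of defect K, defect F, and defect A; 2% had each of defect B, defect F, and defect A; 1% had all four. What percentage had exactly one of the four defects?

41%

P(exactly one) = 52 + 41 + 34 + 36 − 2·16 − 2·21 − 2·15 − 2·10 − 2·12 − 2·12 + 3·7 + 3·3 + 3·6 + 3·2 − 4·1 = 41%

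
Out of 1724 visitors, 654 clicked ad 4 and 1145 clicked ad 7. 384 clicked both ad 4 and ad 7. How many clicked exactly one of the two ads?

1031

N(exactly one) = 654 + 1145 − 2·384 = 1031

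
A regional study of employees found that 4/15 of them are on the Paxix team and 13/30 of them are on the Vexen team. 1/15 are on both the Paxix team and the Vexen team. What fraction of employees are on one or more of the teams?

19/30

P(at least one) = 4/15 + 13/30 − 1/15 = 19/30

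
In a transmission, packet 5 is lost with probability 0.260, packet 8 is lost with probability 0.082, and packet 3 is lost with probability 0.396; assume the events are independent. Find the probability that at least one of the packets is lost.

0.58969072

Since the events are independent, P(none) is the product of the individual non-occurrence probabilities.
P(none) = (1 − 0.260) × (1 − 0.082) × (1 − 0.396) = 0.740 × 0.918 × 0.604 = 0.41030928
P(at least one) = 1 − 0.41030928 = 0.58969072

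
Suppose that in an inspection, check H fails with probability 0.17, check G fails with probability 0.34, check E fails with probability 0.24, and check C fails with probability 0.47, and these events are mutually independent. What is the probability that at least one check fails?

P(none) = (1 − 0.17) × (1 − 0.34) × (1 − 0.24) × (1 − 0.47) = 0.83 × 0.66 × 0.76 × 0.53 = 0.22065384
P(at least one) = 1 − 0.22065384 = 0.77934616

0.77934616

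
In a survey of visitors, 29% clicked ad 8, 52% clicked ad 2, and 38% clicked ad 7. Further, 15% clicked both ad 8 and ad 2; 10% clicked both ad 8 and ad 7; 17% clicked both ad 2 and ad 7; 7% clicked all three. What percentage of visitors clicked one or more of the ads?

84%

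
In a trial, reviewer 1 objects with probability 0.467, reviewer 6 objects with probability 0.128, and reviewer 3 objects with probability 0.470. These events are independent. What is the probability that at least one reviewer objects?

Since the events are independent, P(none) is the product of the individual non-occurrence probabilities.
P(none) = (1 − 0.467) × (1 − 0.128) × (1 − 0.470) = 0.533 × 0.872 × 0.530 = 0.24633128
P(at least one) = 1 − 0.24633128 = 0.75366872

0.75366872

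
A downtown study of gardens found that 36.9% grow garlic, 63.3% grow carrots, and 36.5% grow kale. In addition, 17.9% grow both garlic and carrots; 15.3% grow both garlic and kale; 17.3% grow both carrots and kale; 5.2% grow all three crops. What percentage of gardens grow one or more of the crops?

By inclusion–exclusion:
P(at least one) = 36.9 + 63.3 + 36.5 − 17.9 − 15.3 − 17.3 + 5.2 = 91.4%

91.4%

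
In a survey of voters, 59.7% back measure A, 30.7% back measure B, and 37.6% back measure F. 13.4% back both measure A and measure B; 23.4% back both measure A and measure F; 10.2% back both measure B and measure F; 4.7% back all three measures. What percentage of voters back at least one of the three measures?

85.7%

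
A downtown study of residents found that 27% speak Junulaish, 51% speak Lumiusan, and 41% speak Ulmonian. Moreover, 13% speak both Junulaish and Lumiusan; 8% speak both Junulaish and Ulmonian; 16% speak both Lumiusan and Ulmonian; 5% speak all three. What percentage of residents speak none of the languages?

Using inclusion–exclusion:
P(at least one) = 27 + 51 + 41 − 13 − 8 − 16 + 5 = 87%
P(none) = 100% − 87% = 13%

13%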